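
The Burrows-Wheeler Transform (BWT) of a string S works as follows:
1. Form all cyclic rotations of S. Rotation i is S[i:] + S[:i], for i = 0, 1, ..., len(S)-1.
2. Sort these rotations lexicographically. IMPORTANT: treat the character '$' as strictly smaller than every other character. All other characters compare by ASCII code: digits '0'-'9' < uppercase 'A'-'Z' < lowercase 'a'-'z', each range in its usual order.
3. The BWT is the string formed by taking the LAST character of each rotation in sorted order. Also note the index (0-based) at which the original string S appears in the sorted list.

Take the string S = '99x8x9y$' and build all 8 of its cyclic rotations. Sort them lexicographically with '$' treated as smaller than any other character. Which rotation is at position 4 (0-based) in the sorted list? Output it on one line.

Answer: 9y$99x8x

Derivation:
All 8 rotations (rotation i = S[i:]+S[:i]):
  rot[0] = 99x8x9y$
  rot[1] = 9x8x9y$9
  rot[2] = x8x9y$99
  rot[3] = 8x9y$99x
  rot[4] = x9y$99x8
  rot[5] = 9y$99x8x
  rot[6] = y$99x8x9
  rot[7] = $99x8x9y
Sorted (with $ < everything):
  sorted[0] = $99x8x9y
  sorted[1] = 8x9y$99x
  sorted[2] = 99x8x9y$
  sorted[3] = 9x8x9y$9
  sorted[4] = 9y$99x8x
  sorted[5] = x8x9y$99
  sorted[6] = x9y$99x8
  sorted[7] = y$99x8x9
sorted[4] = 9y$99x8x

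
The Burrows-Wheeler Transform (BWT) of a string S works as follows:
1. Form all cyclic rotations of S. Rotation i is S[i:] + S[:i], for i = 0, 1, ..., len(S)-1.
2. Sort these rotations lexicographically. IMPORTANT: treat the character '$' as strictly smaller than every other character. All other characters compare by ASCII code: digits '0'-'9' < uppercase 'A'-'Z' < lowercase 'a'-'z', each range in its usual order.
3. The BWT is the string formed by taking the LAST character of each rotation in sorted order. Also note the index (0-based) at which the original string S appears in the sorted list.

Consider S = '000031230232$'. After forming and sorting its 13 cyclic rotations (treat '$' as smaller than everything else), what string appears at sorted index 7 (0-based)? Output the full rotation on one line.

All 13 rotations (rotation i = S[i:]+S[:i]):
  rot[0] = 000031230232$
  rot[1] = 00031230232$0
  rot[2] = 0031230232$00
  rot[3] = 031230232$000
  rot[4] = 31230232$0000
  rot[5] = 1230232$00003
  rot[6] = 230232$000031
  rot[7] = 30232$0000312
  rot[8] = 0232$00003123
  rot[9] = 232$000031230
  rot[10] = 32$0000312302
  rot[11] = 2$00003123023
  rot[12] = $000031230232
Sorted (with $ < everything):
  sorted[0] = $000031230232
  sorted[1] = 000031230232$
  sorted[2] = 00031230232$0
  sorted[3] = 0031230232$00
  sorted[4] = 0232$00003123
  sorted[5] = 031230232$000
  sorted[6] = 1230232$00003
  sorted[7] = 2$00003123023
  sorted[8] = 230232$000031
  sorted[9] = 232$000031230
  sorted[10] = 30232$0000312
  sorted[11] = 31230232$0000
  sorted[12] = 32$0000312302
sorted[7] = 2$00003123023

Answer: 2$00003123023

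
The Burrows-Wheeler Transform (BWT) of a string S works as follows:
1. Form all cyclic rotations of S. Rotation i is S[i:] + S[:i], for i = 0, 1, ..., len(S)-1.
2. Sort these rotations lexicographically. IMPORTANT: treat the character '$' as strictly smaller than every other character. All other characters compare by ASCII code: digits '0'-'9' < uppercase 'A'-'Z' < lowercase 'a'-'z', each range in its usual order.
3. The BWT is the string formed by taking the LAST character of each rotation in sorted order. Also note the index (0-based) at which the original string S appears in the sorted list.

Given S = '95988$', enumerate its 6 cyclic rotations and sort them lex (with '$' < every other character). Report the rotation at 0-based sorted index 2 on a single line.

Answer: 8$9598

Derivation:
All 6 rotations (rotation i = S[i:]+S[:i]):
  rot[0] = 95988$
  rot[1] = 5988$9
  rot[2] = 988$95
  rot[3] = 88$959
  rot[4] = 8$9598
  rot[5] = $95988
Sorted (with $ < everything):
  sorted[0] = $95988
  sorted[1] = 5988$9
  sorted[2] = 8$9598
  sorted[3] = 88$959
  sorted[4] = 95988$
  sorted[5] = 988$95
sorted[2] = 8$9598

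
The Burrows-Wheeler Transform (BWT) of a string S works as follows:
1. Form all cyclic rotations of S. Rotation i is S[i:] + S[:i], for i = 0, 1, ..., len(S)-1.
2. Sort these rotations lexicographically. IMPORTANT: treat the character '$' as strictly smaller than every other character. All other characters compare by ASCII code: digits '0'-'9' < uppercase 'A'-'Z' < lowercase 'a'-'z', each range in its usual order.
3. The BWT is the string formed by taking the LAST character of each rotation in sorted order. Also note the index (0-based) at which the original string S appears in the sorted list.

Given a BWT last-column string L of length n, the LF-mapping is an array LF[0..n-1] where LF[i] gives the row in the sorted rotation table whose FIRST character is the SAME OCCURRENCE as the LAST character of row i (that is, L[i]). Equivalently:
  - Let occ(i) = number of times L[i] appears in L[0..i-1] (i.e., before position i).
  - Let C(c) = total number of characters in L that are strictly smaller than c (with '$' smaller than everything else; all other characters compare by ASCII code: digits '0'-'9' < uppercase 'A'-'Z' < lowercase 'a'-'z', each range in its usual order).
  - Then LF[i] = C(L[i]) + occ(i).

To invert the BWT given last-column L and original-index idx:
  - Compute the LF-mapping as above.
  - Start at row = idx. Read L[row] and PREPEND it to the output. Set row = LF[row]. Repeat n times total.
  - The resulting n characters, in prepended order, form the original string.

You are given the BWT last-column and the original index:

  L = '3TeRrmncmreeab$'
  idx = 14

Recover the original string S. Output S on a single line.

Answer: remembranceRT3$

Derivation:
LF mapping: 1 3 7 2 13 10 12 6 11 14 8 9 4 5 0
Walk LF starting at row 14, prepending L[row]:
  step 1: row=14, L[14]='$', prepend. Next row=LF[14]=0
  step 2: row=0, L[0]='3', prepend. Next row=LF[0]=1
  step 3: row=1, L[1]='T', prepend. Next row=LF[1]=3
  step 4: row=3, L[3]='R', prepend. Next row=LF[3]=2
  step 5: row=2, L[2]='e', prepend. Next row=LF[2]=7
  step 6: row=7, L[7]='c', prepend. Next row=LF[7]=6
  step 7: row=6, L[6]='n', prepend. Next row=LF[6]=12
  step 8: row=12, L[12]='a', prepend. Next row=LF[12]=4
  step 9: row=4, L[4]='r', prepend. Next row=LF[4]=13
  step 10: row=13, L[13]='b', prepend. Next row=LF[13]=5
  step 11: row=5, L[5]='m', prepend. Next row=LF[5]=10
  step 12: row=10, L[10]='e', prepend. Next row=LF[10]=8
  step 13: row=8, L[8]='m', prepend. Next row=LF[8]=11
  step 14: row=11, L[11]='e', prepend. Next row=LF[11]=9
  step 15: row=9, L[9]='r', prepend. Next row=LF[9]=14
Reversed output: remembranceRT3$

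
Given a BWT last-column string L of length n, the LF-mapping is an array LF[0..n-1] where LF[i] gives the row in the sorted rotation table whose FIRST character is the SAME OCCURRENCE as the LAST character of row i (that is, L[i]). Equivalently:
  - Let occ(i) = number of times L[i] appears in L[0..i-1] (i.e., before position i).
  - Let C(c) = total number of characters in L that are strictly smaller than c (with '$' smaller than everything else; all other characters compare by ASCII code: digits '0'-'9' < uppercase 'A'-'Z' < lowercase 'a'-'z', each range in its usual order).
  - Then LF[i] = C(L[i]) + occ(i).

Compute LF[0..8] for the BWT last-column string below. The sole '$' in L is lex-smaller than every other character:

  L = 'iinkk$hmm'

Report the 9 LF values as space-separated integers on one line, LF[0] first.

Answer: 2 3 8 4 5 0 1 6 7

Derivation:
Char counts: '$':1, 'h':1, 'i':2, 'k':2, 'm':2, 'n':1
C (first-col start): C('$')=0, C('h')=1, C('i')=2, C('k')=4, C('m')=6, C('n')=8
L[0]='i': occ=0, LF[0]=C('i')+0=2+0=2
L[1]='i': occ=1, LF[1]=C('i')+1=2+1=3
L[2]='n': occ=0, LF[2]=C('n')+0=8+0=8
L[3]='k': occ=0, LF[3]=C('k')+0=4+0=4
L[4]='k': occ=1, LF[4]=C('k')+1=4+1=5
L[5]='$': occ=0, LF[5]=C('$')+0=0+0=0
L[6]='h': occ=0, LF[6]=C('h')+0=1+0=1
L[7]='m': occ=0, LF[7]=C('m')+0=6+0=6
L[8]='m': occ=1, LF[8]=C('m')+1=6+1=7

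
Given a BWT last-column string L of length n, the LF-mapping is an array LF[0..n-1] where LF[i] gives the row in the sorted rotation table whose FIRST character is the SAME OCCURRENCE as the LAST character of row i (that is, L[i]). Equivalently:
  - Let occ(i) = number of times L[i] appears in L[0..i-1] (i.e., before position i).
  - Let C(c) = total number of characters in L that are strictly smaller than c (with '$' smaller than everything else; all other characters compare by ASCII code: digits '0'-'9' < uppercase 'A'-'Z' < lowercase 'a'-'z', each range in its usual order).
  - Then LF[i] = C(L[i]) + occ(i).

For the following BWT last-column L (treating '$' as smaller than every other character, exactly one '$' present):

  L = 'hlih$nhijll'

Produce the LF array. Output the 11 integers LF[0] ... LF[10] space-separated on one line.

Char counts: '$':1, 'h':3, 'i':2, 'j':1, 'l':3, 'n':1
C (first-col start): C('$')=0, C('h')=1, C('i')=4, C('j')=6, C('l')=7, C('n')=10
L[0]='h': occ=0, LF[0]=C('h')+0=1+0=1
L[1]='l': occ=0, LF[1]=C('l')+0=7+0=7
L[2]='i': occ=0, LF[2]=C('i')+0=4+0=4
L[3]='h': occ=1, LF[3]=C('h')+1=1+1=2
L[4]='$': occ=0, LF[4]=C('$')+0=0+0=0
L[5]='n': occ=0, LF[5]=C('n')+0=10+0=10
L[6]='h': occ=2, LF[6]=C('h')+2=1+2=3
L[7]='i': occ=1, LF[7]=C('i')+1=4+1=5
L[8]='j': occ=0, LF[8]=C('j')+0=6+0=6
L[9]='l': occ=1, LF[9]=C('l')+1=7+1=8
L[10]='l': occ=2, LF[10]=C('l')+2=7+2=9

Answer: 1 7 4 2 0 10 3 5 6 8 9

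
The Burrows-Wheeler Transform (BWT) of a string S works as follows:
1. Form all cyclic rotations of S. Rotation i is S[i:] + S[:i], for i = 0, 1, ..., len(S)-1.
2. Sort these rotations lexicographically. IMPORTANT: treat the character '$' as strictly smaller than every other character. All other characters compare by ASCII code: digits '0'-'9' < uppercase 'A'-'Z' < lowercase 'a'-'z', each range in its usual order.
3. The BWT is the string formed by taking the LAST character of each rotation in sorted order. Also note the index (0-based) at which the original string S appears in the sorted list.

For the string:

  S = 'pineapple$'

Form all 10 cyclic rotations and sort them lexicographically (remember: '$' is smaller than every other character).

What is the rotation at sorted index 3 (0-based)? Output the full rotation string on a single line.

All 10 rotations (rotation i = S[i:]+S[:i]):
  rot[0] = pineapple$
  rot[1] = ineapple$p
  rot[2] = neapple$pi
  rot[3] = eapple$pin
  rot[4] = apple$pine
  rot[5] = pple$pinea
  rot[6] = ple$pineap
  rot[7] = le$pineapp
  rot[8] = e$pineappl
  rot[9] = $pineapple
Sorted (with $ < everything):
  sorted[0] = $pineapple
  sorted[1] = apple$pine
  sorted[2] = e$pineappl
  sorted[3] = eapple$pin
  sorted[4] = ineapple$p
  sorted[5] = le$pineapp
  sorted[6] = neapple$pi
  sorted[7] = pineapple$
  sorted[8] = ple$pineap
  sorted[9] = pple$pinea
sorted[3] = eapple$pin

Answer: eapple$pin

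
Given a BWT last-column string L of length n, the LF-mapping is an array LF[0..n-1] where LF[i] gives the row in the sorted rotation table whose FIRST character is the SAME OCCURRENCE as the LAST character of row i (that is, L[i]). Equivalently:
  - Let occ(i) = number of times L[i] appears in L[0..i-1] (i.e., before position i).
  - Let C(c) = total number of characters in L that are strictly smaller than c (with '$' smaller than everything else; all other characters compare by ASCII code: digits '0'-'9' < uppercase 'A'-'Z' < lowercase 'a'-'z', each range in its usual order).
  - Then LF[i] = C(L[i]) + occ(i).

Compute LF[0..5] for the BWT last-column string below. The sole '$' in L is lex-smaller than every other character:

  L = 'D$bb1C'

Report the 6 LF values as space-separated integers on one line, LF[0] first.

Char counts: '$':1, '1':1, 'C':1, 'D':1, 'b':2
C (first-col start): C('$')=0, C('1')=1, C('C')=2, C('D')=3, C('b')=4
L[0]='D': occ=0, LF[0]=C('D')+0=3+0=3
L[1]='$': occ=0, LF[1]=C('$')+0=0+0=0
L[2]='b': occ=0, LF[2]=C('b')+0=4+0=4
L[3]='b': occ=1, LF[3]=C('b')+1=4+1=5
L[4]='1': occ=0, LF[4]=C('1')+0=1+0=1
L[5]='C': occ=0, LF[5]=C('C')+0=2+0=2

Answer: 3 0 4 5 1 2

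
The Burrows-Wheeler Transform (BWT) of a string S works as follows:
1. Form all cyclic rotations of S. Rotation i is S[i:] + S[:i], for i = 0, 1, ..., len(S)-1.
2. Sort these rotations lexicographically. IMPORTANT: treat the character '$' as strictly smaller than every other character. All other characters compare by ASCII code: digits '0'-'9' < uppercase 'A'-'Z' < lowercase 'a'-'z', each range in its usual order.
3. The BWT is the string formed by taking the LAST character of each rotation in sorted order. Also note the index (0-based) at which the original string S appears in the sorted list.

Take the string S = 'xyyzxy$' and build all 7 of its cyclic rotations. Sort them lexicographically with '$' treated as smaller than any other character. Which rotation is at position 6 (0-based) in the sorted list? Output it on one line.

Answer: zxy$xyy

Derivation:
All 7 rotations (rotation i = S[i:]+S[:i]):
  rot[0] = xyyzxy$
  rot[1] = yyzxy$x
  rot[2] = yzxy$xy
  rot[3] = zxy$xyy
  rot[4] = xy$xyyz
  rot[5] = y$xyyzx
  rot[6] = $xyyzxy
Sorted (with $ < everything):
  sorted[0] = $xyyzxy
  sorted[1] = xy$xyyz
  sorted[2] = xyyzxy$
  sorted[3] = y$xyyzx
  sorted[4] = yyzxy$x
  sorted[5] = yzxy$xy
  sorted[6] = zxy$xyy
sorted[6] = zxy$xyy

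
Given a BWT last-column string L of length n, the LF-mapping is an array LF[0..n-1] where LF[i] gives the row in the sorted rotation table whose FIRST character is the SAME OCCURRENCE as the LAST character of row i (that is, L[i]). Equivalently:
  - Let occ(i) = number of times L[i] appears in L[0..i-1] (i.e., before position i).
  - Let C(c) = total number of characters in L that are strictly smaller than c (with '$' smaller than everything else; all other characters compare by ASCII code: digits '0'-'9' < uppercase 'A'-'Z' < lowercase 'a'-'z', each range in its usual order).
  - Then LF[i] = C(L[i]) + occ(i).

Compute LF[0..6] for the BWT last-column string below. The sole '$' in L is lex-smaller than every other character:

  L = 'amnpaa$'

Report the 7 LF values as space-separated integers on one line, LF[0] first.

Answer: 1 4 5 6 2 3 0

Derivation:
Char counts: '$':1, 'a':3, 'm':1, 'n':1, 'p':1
C (first-col start): C('$')=0, C('a')=1, C('m')=4, C('n')=5, C('p')=6
L[0]='a': occ=0, LF[0]=C('a')+0=1+0=1
L[1]='m': occ=0, LF[1]=C('m')+0=4+0=4
L[2]='n': occ=0, LF[2]=C('n')+0=5+0=5
L[3]='p': occ=0, LF[3]=C('p')+0=6+0=6
L[4]='a': occ=1, LF[4]=C('a')+1=1+1=2
L[5]='a': occ=2, LF[5]=C('a')+2=1+2=3
L[6]='$': occ=0, LF[6]=C('$')+0=0+0=0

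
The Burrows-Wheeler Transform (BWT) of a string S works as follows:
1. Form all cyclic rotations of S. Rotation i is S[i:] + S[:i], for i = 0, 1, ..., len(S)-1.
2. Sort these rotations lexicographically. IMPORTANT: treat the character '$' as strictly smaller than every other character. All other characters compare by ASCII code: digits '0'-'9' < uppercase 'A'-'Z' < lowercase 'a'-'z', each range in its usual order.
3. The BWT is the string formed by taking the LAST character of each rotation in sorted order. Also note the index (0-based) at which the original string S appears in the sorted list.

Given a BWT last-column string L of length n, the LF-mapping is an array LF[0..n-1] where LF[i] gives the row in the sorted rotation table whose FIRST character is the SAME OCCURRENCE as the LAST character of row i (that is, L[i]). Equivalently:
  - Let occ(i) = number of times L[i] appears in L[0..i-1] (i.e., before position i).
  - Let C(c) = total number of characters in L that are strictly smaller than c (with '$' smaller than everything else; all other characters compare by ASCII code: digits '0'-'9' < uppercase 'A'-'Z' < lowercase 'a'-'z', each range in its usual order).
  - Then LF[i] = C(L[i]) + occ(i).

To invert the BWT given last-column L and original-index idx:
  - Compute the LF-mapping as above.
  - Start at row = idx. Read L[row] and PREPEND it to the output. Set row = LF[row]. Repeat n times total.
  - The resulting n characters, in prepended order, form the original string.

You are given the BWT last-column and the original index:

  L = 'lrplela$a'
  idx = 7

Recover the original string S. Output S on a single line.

Answer: parallel$

Derivation:
LF mapping: 4 8 7 5 3 6 1 0 2
Walk LF starting at row 7, prepending L[row]:
  step 1: row=7, L[7]='$', prepend. Next row=LF[7]=0
  step 2: row=0, L[0]='l', prepend. Next row=LF[0]=4
  step 3: row=4, L[4]='e', prepend. Next row=LF[4]=3
  step 4: row=3, L[3]='l', prepend. Next row=LF[3]=5
  step 5: row=5, L[5]='l', prepend. Next row=LF[5]=6
  step 6: row=6, L[6]='a', prepend. Next row=LF[6]=1
  step 7: row=1, L[1]='r', prepend. Next row=LF[1]=8
  step 8: row=8, L[8]='a', prepend. Next row=LF[8]=2
  step 9: row=2, L[2]='p', prepend. Next row=LF[2]=7
Reversed output: parallel$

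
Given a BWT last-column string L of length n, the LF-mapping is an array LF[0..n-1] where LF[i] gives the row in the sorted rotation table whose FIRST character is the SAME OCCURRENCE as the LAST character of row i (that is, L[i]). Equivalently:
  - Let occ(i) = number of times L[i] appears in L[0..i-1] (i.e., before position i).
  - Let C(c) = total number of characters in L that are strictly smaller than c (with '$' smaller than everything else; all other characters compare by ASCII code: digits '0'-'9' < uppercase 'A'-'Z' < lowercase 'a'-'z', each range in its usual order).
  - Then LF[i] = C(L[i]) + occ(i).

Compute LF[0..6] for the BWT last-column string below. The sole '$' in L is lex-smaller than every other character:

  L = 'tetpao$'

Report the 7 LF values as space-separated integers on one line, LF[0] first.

Char counts: '$':1, 'a':1, 'e':1, 'o':1, 'p':1, 't':2
C (first-col start): C('$')=0, C('a')=1, C('e')=2, C('o')=3, C('p')=4, C('t')=5
L[0]='t': occ=0, LF[0]=C('t')+0=5+0=5
L[1]='e': occ=0, LF[1]=C('e')+0=2+0=2
L[2]='t': occ=1, LF[2]=C('t')+1=5+1=6
L[3]='p': occ=0, LF[3]=C('p')+0=4+0=4
L[4]='a': occ=0, LF[4]=C('a')+0=1+0=1
L[5]='o': occ=0, LF[5]=C('o')+0=3+0=3
L[6]='$': occ=0, LF[6]=C('$')+0=0+0=0

Answer: 5 2 6 4 1 3 0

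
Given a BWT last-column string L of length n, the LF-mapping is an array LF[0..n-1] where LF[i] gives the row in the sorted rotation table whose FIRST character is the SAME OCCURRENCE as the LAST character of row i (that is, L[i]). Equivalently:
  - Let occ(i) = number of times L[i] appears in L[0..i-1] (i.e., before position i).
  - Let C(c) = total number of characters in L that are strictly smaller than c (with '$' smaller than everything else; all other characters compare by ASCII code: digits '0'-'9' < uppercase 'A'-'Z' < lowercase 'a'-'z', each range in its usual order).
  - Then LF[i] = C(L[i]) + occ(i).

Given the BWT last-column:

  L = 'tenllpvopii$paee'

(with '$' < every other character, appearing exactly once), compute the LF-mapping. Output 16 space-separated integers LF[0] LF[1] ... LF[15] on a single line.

Answer: 14 2 9 7 8 11 15 10 12 5 6 0 13 1 3 4

Derivation:
Char counts: '$':1, 'a':1, 'e':3, 'i':2, 'l':2, 'n':1, 'o':1, 'p':3, 't':1, 'v':1
C (first-col start): C('$')=0, C('a')=1, C('e')=2, C('i')=5, C('l')=7, C('n')=9, C('o')=10, C('p')=11, C('t')=14, C('v')=15
L[0]='t': occ=0, LF[0]=C('t')+0=14+0=14
L[1]='e': occ=0, LF[1]=C('e')+0=2+0=2
L[2]='n': occ=0, LF[2]=C('n')+0=9+0=9
L[3]='l': occ=0, LF[3]=C('l')+0=7+0=7
L[4]='l': occ=1, LF[4]=C('l')+1=7+1=8
L[5]='p': occ=0, LF[5]=C('p')+0=11+0=11
L[6]='v': occ=0, LF[6]=C('v')+0=15+0=15
L[7]='o': occ=0, LF[7]=C('o')+0=10+0=10
L[8]='p': occ=1, LF[8]=C('p')+1=11+1=12
L[9]='i': occ=0, LF[9]=C('i')+0=5+0=5
L[10]='i': occ=1, LF[10]=C('i')+1=5+1=6
L[11]='$': occ=0, LF[11]=C('$')+0=0+0=0
L[12]='p': occ=2, LF[12]=C('p')+2=11+2=13
L[13]='a': occ=0, LF[13]=C('a')+0=1+0=1
L[14]='e': occ=1, LF[14]=C('e')+1=2+1=3
L[15]='e': occ=2, LF[15]=C('e')+2=2+2=4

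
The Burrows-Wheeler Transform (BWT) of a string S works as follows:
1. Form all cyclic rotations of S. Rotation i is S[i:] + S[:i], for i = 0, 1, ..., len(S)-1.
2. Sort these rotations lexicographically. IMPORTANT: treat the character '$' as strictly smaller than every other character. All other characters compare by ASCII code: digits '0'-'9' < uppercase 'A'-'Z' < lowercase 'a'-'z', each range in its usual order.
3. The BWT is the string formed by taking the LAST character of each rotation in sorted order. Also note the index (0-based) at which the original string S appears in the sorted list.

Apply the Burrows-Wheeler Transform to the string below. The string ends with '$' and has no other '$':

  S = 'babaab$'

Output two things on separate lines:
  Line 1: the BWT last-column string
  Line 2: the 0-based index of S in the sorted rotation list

All 7 rotations (rotation i = S[i:]+S[:i]):
  rot[0] = babaab$
  rot[1] = abaab$b
  rot[2] = baab$ba
  rot[3] = aab$bab
  rot[4] = ab$baba
  rot[5] = b$babaa
  rot[6] = $babaab
Sorted (with $ < everything):
  sorted[0] = $babaab  (last char: 'b')
  sorted[1] = aab$bab  (last char: 'b')
  sorted[2] = ab$baba  (last char: 'a')
  sorted[3] = abaab$b  (last char: 'b')
  sorted[4] = b$babaa  (last char: 'a')
  sorted[5] = baab$ba  (last char: 'a')
  sorted[6] = babaab$  (last char: '$')
Last column: bbabaa$
Original string S is at sorted index 6

Answer: bbabaa$
6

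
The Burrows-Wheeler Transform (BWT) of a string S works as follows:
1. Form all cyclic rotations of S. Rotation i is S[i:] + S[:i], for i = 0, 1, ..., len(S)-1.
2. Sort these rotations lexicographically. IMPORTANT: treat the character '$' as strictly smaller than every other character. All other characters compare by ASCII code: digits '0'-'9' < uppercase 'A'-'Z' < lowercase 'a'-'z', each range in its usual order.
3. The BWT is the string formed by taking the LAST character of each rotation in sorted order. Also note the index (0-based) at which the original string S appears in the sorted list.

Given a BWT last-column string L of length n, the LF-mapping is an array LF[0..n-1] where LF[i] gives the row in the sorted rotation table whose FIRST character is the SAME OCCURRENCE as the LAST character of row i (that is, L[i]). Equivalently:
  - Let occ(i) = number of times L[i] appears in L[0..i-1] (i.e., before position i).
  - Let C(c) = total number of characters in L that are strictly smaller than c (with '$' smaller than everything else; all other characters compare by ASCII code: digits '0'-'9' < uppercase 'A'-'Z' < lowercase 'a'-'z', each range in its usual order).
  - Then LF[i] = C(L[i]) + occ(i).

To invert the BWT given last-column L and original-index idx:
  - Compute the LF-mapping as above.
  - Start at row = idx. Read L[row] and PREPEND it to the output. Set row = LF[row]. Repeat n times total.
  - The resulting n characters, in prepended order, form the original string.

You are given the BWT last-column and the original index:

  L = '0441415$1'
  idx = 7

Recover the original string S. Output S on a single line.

Answer: 41541140$

Derivation:
LF mapping: 1 5 6 2 7 3 8 0 4
Walk LF starting at row 7, prepending L[row]:
  step 1: row=7, L[7]='$', prepend. Next row=LF[7]=0
  step 2: row=0, L[0]='0', prepend. Next row=LF[0]=1
  step 3: row=1, L[1]='4', prepend. Next row=LF[1]=5
  step 4: row=5, L[5]='1', prepend. Next row=LF[5]=3
  step 5: row=3, L[3]='1', prepend. Next row=LF[3]=2
  step 6: row=2, L[2]='4', prepend. Next row=LF[2]=6
  step 7: row=6, L[6]='5', prepend. Next row=LF[6]=8
  step 8: row=8, L[8]='1', prepend. Next row=LF[8]=4
  step 9: row=4, L[4]='4', prepend. Next row=LF[4]=7
Reversed output: 41541140$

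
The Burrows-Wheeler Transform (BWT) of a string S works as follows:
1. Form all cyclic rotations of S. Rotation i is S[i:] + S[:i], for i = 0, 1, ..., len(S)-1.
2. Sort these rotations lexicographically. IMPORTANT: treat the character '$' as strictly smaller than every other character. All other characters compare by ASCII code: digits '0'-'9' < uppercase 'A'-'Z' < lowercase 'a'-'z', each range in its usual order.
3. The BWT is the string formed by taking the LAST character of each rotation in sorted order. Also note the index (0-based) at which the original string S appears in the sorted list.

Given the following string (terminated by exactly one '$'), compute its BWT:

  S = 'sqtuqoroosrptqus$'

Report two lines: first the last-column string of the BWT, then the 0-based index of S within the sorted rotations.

Answer: srqorustosu$opqtq
11

Derivation:
All 17 rotations (rotation i = S[i:]+S[:i]):
  rot[0] = sqtuqoroosrptqus$
  rot[1] = qtuqoroosrptqus$s
  rot[2] = tuqoroosrptqus$sq
  rot[3] = uqoroosrptqus$sqt
  rot[4] = qoroosrptqus$sqtu
  rot[5] = oroosrptqus$sqtuq
  rot[6] = roosrptqus$sqtuqo
  rot[7] = oosrptqus$sqtuqor
  rot[8] = osrptqus$sqtuqoro
  rot[9] = srptqus$sqtuqoroo
  rot[10] = rptqus$sqtuqoroos
  rot[11] = ptqus$sqtuqoroosr
  rot[12] = tqus$sqtuqoroosrp
  rot[13] = qus$sqtuqoroosrpt
  rot[14] = us$sqtuqoroosrptq
  rot[15] = s$sqtuqoroosrptqu
  rot[16] = $sqtuqoroosrptqus
Sorted (with $ < everything):
  sorted[0] = $sqtuqoroosrptqus  (last char: 's')
  sorted[1] = oosrptqus$sqtuqor  (last char: 'r')
  sorted[2] = oroosrptqus$sqtuq  (last char: 'q')
  sorted[3] = osrptqus$sqtuqoro  (last char: 'o')
  sorted[4] = ptqus$sqtuqoroosr  (last char: 'r')
  sorted[5] = qoroosrptqus$sqtu  (last char: 'u')
  sorted[6] = qtuqoroosrptqus$s  (last char: 's')
  sorted[7] = qus$sqtuqoroosrpt  (last char: 't')
  sorted[8] = roosrptqus$sqtuqo  (last char: 'o')
  sorted[9] = rptqus$sqtuqoroos  (last char: 's')
  sorted[10] = s$sqtuqoroosrptqu  (last char: 'u')
  sorted[11] = sqtuqoroosrptqus$  (last char: '$')
  sorted[12] = srptqus$sqtuqoroo  (last char: 'o')
  sorted[13] = tqus$sqtuqoroosrp  (last char: 'p')
  sorted[14] = tuqoroosrptqus$sq  (last char: 'q')
  sorted[15] = uqoroosrptqus$sqt  (last char: 't')
  sorted[16] = us$sqtuqoroosrptq  (last char: 'q')
Last column: srqorustosu$opqtq
Original string S is at sorted index 11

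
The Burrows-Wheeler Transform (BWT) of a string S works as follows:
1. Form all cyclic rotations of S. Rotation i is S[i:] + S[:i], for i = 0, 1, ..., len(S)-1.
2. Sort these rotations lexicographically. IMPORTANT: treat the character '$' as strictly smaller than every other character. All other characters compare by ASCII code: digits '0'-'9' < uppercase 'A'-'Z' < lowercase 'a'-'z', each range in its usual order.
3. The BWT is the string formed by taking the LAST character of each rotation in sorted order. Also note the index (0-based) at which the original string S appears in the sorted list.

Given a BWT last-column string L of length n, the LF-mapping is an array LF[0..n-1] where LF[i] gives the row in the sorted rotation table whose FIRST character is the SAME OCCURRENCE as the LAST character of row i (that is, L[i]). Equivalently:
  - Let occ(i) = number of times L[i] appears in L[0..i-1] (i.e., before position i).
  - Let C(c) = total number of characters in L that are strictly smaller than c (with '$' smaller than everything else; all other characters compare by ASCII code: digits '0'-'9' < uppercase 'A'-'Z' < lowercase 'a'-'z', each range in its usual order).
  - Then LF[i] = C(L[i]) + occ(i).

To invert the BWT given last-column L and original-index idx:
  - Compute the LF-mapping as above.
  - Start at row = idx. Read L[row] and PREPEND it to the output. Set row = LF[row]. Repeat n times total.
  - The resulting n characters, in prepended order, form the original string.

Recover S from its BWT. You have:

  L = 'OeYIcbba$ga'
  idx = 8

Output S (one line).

LF mapping: 2 9 3 1 8 6 7 4 0 10 5
Walk LF starting at row 8, prepending L[row]:
  step 1: row=8, L[8]='$', prepend. Next row=LF[8]=0
  step 2: row=0, L[0]='O', prepend. Next row=LF[0]=2
  step 3: row=2, L[2]='Y', prepend. Next row=LF[2]=3
  step 4: row=3, L[3]='I', prepend. Next row=LF[3]=1
  step 5: row=1, L[1]='e', prepend. Next row=LF[1]=9
  step 6: row=9, L[9]='g', prepend. Next row=LF[9]=10
  step 7: row=10, L[10]='a', prepend. Next row=LF[10]=5
  step 8: row=5, L[5]='b', prepend. Next row=LF[5]=6
  step 9: row=6, L[6]='b', prepend. Next row=LF[6]=7
  step 10: row=7, L[7]='a', prepend. Next row=LF[7]=4
  step 11: row=4, L[4]='c', prepend. Next row=LF[4]=8
Reversed output: cabbageIYO$

Answer: cabbageIYO$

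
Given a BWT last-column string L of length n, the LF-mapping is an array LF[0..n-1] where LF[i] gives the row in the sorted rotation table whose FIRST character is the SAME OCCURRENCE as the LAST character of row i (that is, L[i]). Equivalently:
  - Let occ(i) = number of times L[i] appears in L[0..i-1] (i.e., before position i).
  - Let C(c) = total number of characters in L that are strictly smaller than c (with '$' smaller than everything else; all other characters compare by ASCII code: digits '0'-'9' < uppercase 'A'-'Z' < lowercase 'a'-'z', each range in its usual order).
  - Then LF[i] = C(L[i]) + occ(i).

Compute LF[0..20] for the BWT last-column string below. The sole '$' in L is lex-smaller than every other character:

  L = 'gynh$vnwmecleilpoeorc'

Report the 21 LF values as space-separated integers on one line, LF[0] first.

Char counts: '$':1, 'c':2, 'e':3, 'g':1, 'h':1, 'i':1, 'l':2, 'm':1, 'n':2, 'o':2, 'p':1, 'r':1, 'v':1, 'w':1, 'y':1
C (first-col start): C('$')=0, C('c')=1, C('e')=3, C('g')=6, C('h')=7, C('i')=8, C('l')=9, C('m')=11, C('n')=12, C('o')=14, C('p')=16, C('r')=17, C('v')=18, C('w')=19, C('y')=20
L[0]='g': occ=0, LF[0]=C('g')+0=6+0=6
L[1]='y': occ=0, LF[1]=C('y')+0=20+0=20
L[2]='n': occ=0, LF[2]=C('n')+0=12+0=12
L[3]='h': occ=0, LF[3]=C('h')+0=7+0=7
L[4]='$': occ=0, LF[4]=C('$')+0=0+0=0
L[5]='v': occ=0, LF[5]=C('v')+0=18+0=18
L[6]='n': occ=1, LF[6]=C('n')+1=12+1=13
L[7]='w': occ=0, LF[7]=C('w')+0=19+0=19
L[8]='m': occ=0, LF[8]=C('m')+0=11+0=11
L[9]='e': occ=0, LF[9]=C('e')+0=3+0=3
L[10]='c': occ=0, LF[10]=C('c')+0=1+0=1
L[11]='l': occ=0, LF[11]=C('l')+0=9+0=9
L[12]='e': occ=1, LF[12]=C('e')+1=3+1=4
L[13]='i': occ=0, LF[13]=C('i')+0=8+0=8
L[14]='l': occ=1, LF[14]=C('l')+1=9+1=10
L[15]='p': occ=0, LF[15]=C('p')+0=16+0=16
L[16]='o': occ=0, LF[16]=C('o')+0=14+0=14
L[17]='e': occ=2, LF[17]=C('e')+2=3+2=5
L[18]='o': occ=1, LF[18]=C('o')+1=14+1=15
L[19]='r': occ=0, LF[19]=C('r')+0=17+0=17
L[20]='c': occ=1, LF[20]=C('c')+1=1+1=2

Answer: 6 20 12 7 0 18 13 19 11 3 1 9 4 8 10 16 14 5 15 17 2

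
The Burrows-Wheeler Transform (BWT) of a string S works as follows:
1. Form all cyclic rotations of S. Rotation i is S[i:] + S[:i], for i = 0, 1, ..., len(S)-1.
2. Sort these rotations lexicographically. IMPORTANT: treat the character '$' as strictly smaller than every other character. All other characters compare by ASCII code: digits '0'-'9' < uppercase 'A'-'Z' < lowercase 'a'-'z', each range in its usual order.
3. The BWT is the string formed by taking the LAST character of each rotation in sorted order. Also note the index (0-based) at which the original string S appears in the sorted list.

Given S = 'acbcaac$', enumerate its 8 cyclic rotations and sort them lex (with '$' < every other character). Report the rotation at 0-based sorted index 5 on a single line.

Answer: c$acbcaa

Derivation:
All 8 rotations (rotation i = S[i:]+S[:i]):
  rot[0] = acbcaac$
  rot[1] = cbcaac$a
  rot[2] = bcaac$ac
  rot[3] = caac$acb
  rot[4] = aac$acbc
  rot[5] = ac$acbca
  rot[6] = c$acbcaa
  rot[7] = $acbcaac
Sorted (with $ < everything):
  sorted[0] = $acbcaac
  sorted[1] = aac$acbc
  sorted[2] = ac$acbca
  sorted[3] = acbcaac$
  sorted[4] = bcaac$ac
  sorted[5] = c$acbcaa
  sorted[6] = caac$acb
  sorted[7] = cbcaac$a
sorted[5] = c$acbcaa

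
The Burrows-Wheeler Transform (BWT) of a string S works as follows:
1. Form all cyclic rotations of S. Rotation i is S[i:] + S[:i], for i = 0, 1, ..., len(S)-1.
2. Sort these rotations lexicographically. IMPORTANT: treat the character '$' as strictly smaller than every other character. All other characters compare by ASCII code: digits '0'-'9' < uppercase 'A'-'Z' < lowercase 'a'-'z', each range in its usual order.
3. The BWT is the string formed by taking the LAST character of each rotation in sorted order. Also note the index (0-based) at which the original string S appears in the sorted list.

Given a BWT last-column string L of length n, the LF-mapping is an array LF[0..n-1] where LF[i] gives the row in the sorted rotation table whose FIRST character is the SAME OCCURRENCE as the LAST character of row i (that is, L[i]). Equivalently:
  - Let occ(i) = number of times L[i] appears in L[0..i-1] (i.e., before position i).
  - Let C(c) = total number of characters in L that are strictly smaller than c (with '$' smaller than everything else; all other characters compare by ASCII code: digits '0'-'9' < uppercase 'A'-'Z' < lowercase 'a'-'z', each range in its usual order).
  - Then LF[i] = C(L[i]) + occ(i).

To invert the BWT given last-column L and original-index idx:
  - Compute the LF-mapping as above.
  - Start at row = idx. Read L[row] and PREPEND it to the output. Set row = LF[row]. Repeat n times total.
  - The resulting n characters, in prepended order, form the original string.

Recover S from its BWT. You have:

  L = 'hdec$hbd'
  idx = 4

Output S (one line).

LF mapping: 6 3 5 2 0 7 1 4
Walk LF starting at row 4, prepending L[row]:
  step 1: row=4, L[4]='$', prepend. Next row=LF[4]=0
  step 2: row=0, L[0]='h', prepend. Next row=LF[0]=6
  step 3: row=6, L[6]='b', prepend. Next row=LF[6]=1
  step 4: row=1, L[1]='d', prepend. Next row=LF[1]=3
  step 5: row=3, L[3]='c', prepend. Next row=LF[3]=2
  step 6: row=2, L[2]='e', prepend. Next row=LF[2]=5
  step 7: row=5, L[5]='h', prepend. Next row=LF[5]=7
  step 8: row=7, L[7]='d', prepend. Next row=LF[7]=4
Reversed output: dhecdbh$

Answer: dhecdbh$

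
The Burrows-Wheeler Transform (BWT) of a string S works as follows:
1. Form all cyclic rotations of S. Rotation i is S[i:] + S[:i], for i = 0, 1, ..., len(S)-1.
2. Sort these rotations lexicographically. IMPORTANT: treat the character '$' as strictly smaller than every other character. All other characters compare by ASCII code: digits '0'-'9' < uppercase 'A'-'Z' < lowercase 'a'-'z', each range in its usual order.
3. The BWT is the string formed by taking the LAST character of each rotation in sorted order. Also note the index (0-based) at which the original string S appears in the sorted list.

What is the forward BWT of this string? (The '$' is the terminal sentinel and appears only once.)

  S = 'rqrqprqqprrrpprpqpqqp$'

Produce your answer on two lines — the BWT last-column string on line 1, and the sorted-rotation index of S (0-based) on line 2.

All 22 rotations (rotation i = S[i:]+S[:i]):
  rot[0] = rqrqprqqprrrpprpqpqqp$
  rot[1] = qrqprqqprrrpprpqpqqp$r
  rot[2] = rqprqqprrrpprpqpqqp$rq
  rot[3] = qprqqprrrpprpqpqqp$rqr
  rot[4] = prqqprrrpprpqpqqp$rqrq
  rot[5] = rqqprrrpprpqpqqp$rqrqp
  rot[6] = qqprrrpprpqpqqp$rqrqpr
  rot[7] = qprrrpprpqpqqp$rqrqprq
  rot[8] = prrrpprpqpqqp$rqrqprqq
  rot[9] = rrrpprpqpqqp$rqrqprqqp
  rot[10] = rrpprpqpqqp$rqrqprqqpr
  rot[11] = rpprpqpqqp$rqrqprqqprr
  rot[12] = pprpqpqqp$rqrqprqqprrr
  rot[13] = prpqpqqp$rqrqprqqprrrp
  rot[14] = rpqpqqp$rqrqprqqprrrpp
  rot[15] = pqpqqp$rqrqprqqprrrppr
  rot[16] = qpqqp$rqrqprqqprrrpprp
  rot[17] = pqqp$rqrqprqqprrrpprpq
  rot[18] = qqp$rqrqprqqprrrpprpqp
  rot[19] = qp$rqrqprqqprrrpprpqpq
  rot[20] = p$rqrqprqqprrrpprpqpqq
  rot[21] = $rqrqprqqprrrpprpqpqqp
Sorted (with $ < everything):
  sorted[0] = $rqrqprqqprrrpprpqpqqp  (last char: 'p')
  sorted[1] = p$rqrqprqqprrrpprpqpqq  (last char: 'q')
  sorted[2] = pprpqpqqp$rqrqprqqprrr  (last char: 'r')
  sorted[3] = pqpqqp$rqrqprqqprrrppr  (last char: 'r')
  sorted[4] = pqqp$rqrqprqqprrrpprpq  (last char: 'q')
  sorted[5] = prpqpqqp$rqrqprqqprrrp  (last char: 'p')
  sorted[6] = prqqprrrpprpqpqqp$rqrq  (last char: 'q')
  sorted[7] = prrrpprpqpqqp$rqrqprqq  (last char: 'q')
  sorted[8] = qp$rqrqprqqprrrpprpqpq  (last char: 'q')
  sorted[9] = qpqqp$rqrqprqqprrrpprp  (last char: 'p')
  sorted[10] = qprqqprrrpprpqpqqp$rqr  (last char: 'r')
  sorted[11] = qprrrpprpqpqqp$rqrqprq  (last char: 'q')
  sorted[12] = qqp$rqrqprqqprrrpprpqp  (last char: 'p')
  sorted[13] = qqprrrpprpqpqqp$rqrqpr  (last char: 'r')
  sorted[14] = qrqprqqprrrpprpqpqqp$r  (last char: 'r')
  sorted[15] = rpprpqpqqp$rqrqprqqprr  (last char: 'r')
  sorted[16] = rpqpqqp$rqrqprqqprrrpp  (last char: 'p')
  sorted[17] = rqprqqprrrpprpqpqqp$rq  (last char: 'q')
  sorted[18] = rqqprrrpprpqpqqp$rqrqp  (last char: 'p')
  sorted[19] = rqrqprqqprrrpprpqpqqp$  (last char: '$')
  sorted[20] = rrpprpqpqqp$rqrqprqqpr  (last char: 'r')
  sorted[21] = rrrpprpqpqqp$rqrqprqqp  (last char: 'p')
Last column: pqrrqpqqqprqprrrpqp$rp
Original string S is at sorted index 19

Answer: pqrrqpqqqprqprrrpqp$rp
19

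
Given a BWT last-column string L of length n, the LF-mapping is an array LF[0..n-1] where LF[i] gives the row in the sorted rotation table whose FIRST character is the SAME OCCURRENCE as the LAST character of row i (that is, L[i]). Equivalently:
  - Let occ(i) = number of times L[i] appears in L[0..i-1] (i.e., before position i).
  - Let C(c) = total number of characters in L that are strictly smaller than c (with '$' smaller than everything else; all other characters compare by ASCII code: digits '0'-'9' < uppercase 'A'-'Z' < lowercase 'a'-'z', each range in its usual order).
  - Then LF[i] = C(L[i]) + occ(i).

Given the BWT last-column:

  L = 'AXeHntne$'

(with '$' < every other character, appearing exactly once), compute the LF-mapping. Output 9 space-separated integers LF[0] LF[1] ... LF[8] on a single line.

Answer: 1 3 4 2 6 8 7 5 0

Derivation:
Char counts: '$':1, 'A':1, 'H':1, 'X':1, 'e':2, 'n':2, 't':1
C (first-col start): C('$')=0, C('A')=1, C('H')=2, C('X')=3, C('e')=4, C('n')=6, C('t')=8
L[0]='A': occ=0, LF[0]=C('A')+0=1+0=1
L[1]='X': occ=0, LF[1]=C('X')+0=3+0=3
L[2]='e': occ=0, LF[2]=C('e')+0=4+0=4
L[3]='H': occ=0, LF[3]=C('H')+0=2+0=2
L[4]='n': occ=0, LF[4]=C('n')+0=6+0=6
L[5]='t': occ=0, LF[5]=C('t')+0=8+0=8
L[6]='n': occ=1, LF[6]=C('n')+1=6+1=7
L[7]='e': occ=1, LF[7]=C('e')+1=4+1=5
L[8]='$': occ=0, LF[8]=C('$')+0=0+0=0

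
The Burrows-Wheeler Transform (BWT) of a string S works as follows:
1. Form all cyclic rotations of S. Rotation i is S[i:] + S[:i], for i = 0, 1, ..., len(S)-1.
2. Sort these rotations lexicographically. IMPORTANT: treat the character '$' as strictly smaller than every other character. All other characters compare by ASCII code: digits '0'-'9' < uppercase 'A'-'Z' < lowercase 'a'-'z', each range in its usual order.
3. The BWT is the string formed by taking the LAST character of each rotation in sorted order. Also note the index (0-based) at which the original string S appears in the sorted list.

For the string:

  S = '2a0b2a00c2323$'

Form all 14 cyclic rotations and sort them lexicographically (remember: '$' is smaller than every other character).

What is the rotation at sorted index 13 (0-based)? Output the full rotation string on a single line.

All 14 rotations (rotation i = S[i:]+S[:i]):
  rot[0] = 2a0b2a00c2323$
  rot[1] = a0b2a00c2323$2
  rot[2] = 0b2a00c2323$2a
  rot[3] = b2a00c2323$2a0
  rot[4] = 2a00c2323$2a0b
  rot[5] = a00c2323$2a0b2
  rot[6] = 00c2323$2a0b2a
  rot[7] = 0c2323$2a0b2a0
  rot[8] = c2323$2a0b2a00
  rot[9] = 2323$2a0b2a00c
  rot[10] = 323$2a0b2a00c2
  rot[11] = 23$2a0b2a00c23
  rot[12] = 3$2a0b2a00c232
  rot[13] = $2a0b2a00c2323
Sorted (with $ < everything):
  sorted[0] = $2a0b2a00c2323
  sorted[1] = 00c2323$2a0b2a
  sorted[2] = 0b2a00c2323$2a
  sorted[3] = 0c2323$2a0b2a0
  sorted[4] = 23$2a0b2a00c23
  sorted[5] = 2323$2a0b2a00c
  sorted[6] = 2a00c2323$2a0b
  sorted[7] = 2a0b2a00c2323$
  sorted[8] = 3$2a0b2a00c232
  sorted[9] = 323$2a0b2a00c2
  sorted[10] = a00c2323$2a0b2
  sorted[11] = a0b2a00c2323$2
  sorted[12] = b2a00c2323$2a0
  sorted[13] = c2323$2a0b2a00
sorted[13] = c2323$2a0b2a00

Answer: c2323$2a0b2a00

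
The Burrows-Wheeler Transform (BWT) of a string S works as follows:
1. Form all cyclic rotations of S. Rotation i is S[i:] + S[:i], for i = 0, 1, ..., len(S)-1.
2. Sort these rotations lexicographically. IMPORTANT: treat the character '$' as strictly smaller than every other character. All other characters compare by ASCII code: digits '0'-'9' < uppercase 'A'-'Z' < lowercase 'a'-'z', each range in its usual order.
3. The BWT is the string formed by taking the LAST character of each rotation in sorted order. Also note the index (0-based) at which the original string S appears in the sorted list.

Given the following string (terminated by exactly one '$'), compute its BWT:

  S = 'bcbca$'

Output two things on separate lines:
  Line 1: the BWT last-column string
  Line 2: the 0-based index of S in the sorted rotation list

All 6 rotations (rotation i = S[i:]+S[:i]):
  rot[0] = bcbca$
  rot[1] = cbca$b
  rot[2] = bca$bc
  rot[3] = ca$bcb
  rot[4] = a$bcbc
  rot[5] = $bcbca
Sorted (with $ < everything):
  sorted[0] = $bcbca  (last char: 'a')
  sorted[1] = a$bcbc  (last char: 'c')
  sorted[2] = bca$bc  (last char: 'c')
  sorted[3] = bcbca$  (last char: '$')
  sorted[4] = ca$bcb  (last char: 'b')
  sorted[5] = cbca$b  (last char: 'b')
Last column: acc$bb
Original string S is at sorted index 3

Answer: acc$bb
3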